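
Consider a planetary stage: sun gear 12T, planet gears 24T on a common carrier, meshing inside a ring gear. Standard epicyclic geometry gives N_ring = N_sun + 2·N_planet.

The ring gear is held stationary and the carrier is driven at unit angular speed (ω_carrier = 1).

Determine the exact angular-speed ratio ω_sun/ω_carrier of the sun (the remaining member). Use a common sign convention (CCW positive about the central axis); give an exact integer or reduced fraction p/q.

6

N_ring = 12 + 2·24 = 60
12(ω_s−ω_c) = −60(ω_r−ω_c),  ω_r=0, ω_c=1
ω_s = 1 − (60/12)(0−1) = 6
ω_s/ω_c = 6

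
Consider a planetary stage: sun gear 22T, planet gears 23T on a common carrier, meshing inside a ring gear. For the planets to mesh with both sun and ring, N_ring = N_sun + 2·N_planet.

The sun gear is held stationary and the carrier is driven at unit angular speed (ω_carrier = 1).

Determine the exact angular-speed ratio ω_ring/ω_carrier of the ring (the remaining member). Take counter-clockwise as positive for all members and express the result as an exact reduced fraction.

N_ring = 22 + 2·23 = 68
22(ω_s−ω_c) = −68(ω_r−ω_c),  ω_s=0, ω_c=1
ω_r = 1 − (22/68)(0−1) = 45/34
ω_r/ω_c = 45/34

45/34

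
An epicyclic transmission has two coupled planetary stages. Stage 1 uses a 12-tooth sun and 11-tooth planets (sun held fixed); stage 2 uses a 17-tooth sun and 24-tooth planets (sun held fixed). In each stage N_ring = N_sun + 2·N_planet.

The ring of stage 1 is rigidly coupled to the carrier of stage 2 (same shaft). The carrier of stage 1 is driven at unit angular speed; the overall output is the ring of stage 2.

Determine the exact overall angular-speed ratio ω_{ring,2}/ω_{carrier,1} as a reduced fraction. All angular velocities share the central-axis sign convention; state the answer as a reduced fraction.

Stage 1: N_ring = 12 + 2·11 = 34
Stage 1: 12(ω_s−ω_c) = −34(ω_r−ω_c),  ω_s=0, ω_c=1
Stage 1: ω_r = 1 − (12/34)(0−1) = 23/17
  ⇒ ω_r¹/ω_c¹ = 23/17
Stage 2: N_ring = 17 + 2·24 = 65
Stage 2: 17(ω_s−ω_c) = −65(ω_r−ω_c),  ω_s=0, ω_c=1
Stage 2: ω_r = 1 − (17/65)(0−1) = 82/65
  ⇒ ω_r²/ω_c² = 82/65
Coupling ω_c² = ω_r¹ ⇒ overall = 23/17 × 82/65 = 1886/1105

1886/1105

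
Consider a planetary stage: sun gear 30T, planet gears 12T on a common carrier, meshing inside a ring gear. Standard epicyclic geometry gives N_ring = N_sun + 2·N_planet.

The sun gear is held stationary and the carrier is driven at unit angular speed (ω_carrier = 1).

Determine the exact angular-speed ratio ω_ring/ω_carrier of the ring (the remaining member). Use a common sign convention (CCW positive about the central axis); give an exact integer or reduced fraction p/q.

N_ring = 30 + 2·12 = 54
30(ω_s−ω_c) = −54(ω_r−ω_c),  ω_s=0, ω_c=1
ω_r = 1 − (30/54)(0−1) = 14/9
ω_r/ω_c = 14/9

14/9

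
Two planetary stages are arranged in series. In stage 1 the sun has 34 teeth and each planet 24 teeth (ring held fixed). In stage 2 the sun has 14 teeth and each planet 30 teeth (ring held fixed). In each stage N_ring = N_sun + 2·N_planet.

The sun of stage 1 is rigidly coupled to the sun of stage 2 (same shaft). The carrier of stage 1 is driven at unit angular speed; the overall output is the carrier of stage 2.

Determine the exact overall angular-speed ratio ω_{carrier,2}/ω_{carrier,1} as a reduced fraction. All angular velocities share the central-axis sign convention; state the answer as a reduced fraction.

203/374

Stage 1: N_ring = 34 + 2·24 = 82
Stage 1: 34(ω_s−ω_c) = −82(ω_r−ω_c),  ω_r=0, ω_c=1
Stage 1: ω_s = 1 − (82/34)(0−1) = 58/17
  ⇒ ω_s¹/ω_c¹ = 58/17
Stage 2: N_ring = 14 + 2·30 = 74
Stage 2: 14(ω_s−ω_c) = −74(ω_r−ω_c),  ω_r=0, ω_s=1
Stage 2: 14(1−ω_c) = −74(0−ω_c)  ⇒  88ω_c = 14  ⇒  ω_c = 7/44
  ⇒ ω_c²/ω_s² = 7/44
Coupling ω_s² = ω_s¹ ⇒ overall = 58/17 × 7/44 = 203/374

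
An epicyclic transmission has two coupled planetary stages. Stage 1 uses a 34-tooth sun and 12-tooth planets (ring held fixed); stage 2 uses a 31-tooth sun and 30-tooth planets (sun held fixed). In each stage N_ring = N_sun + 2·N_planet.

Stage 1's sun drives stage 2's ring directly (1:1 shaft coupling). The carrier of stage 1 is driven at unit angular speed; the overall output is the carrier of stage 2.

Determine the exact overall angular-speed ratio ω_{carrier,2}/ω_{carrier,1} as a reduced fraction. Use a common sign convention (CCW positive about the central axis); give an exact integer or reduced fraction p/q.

Stage 1: N_ring = 34 + 2·12 = 58
Stage 1: 34(ω_s−ω_c) = −58(ω_r−ω_c),  ω_r=0, ω_c=1
Stage 1: ω_s = 1 − (58/34)(0−1) = 46/17
  ⇒ ω_s¹/ω_c¹ = 46/17
Stage 2: N_ring = 31 + 2·30 = 91
Stage 2: 31(ω_s−ω_c) = −91(ω_r−ω_c),  ω_s=0, ω_r=1
Stage 2: 31(0−ω_c) = −91(1−ω_c)  ⇒  122ω_c = 91  ⇒  ω_c = 91/122
  ⇒ ω_c²/ω_r² = 91/122
Coupling ω_r² = ω_s¹ ⇒ overall = 46/17 × 91/122 = 2093/1037

2093/1037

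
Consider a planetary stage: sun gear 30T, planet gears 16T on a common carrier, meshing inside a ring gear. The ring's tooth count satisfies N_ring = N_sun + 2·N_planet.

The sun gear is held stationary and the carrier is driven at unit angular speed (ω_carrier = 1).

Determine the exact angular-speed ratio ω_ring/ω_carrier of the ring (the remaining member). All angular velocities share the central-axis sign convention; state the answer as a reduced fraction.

N_ring = 30 + 2·16 = 62
30(ω_s−ω_c) = −62(ω_r−ω_c),  ω_s=0, ω_c=1
ω_r = 1 − (30/62)(0−1) = 46/31
ω_r/ω_c = 46/31

46/31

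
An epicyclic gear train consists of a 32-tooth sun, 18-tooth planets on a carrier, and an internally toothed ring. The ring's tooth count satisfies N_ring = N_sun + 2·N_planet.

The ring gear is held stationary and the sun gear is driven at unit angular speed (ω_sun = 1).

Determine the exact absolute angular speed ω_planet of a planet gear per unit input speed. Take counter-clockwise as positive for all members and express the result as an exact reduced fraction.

N_ring = 32 + 2·18 = 68
32(ω_s−ω_c) = −68(ω_r−ω_c),  ω_r=0, ω_s=1
32(1−ω_c) = −68(0−ω_c)  ⇒  100ω_c = 32  ⇒  ω_c = 8/25
sun–planet: 32·(1−8/25) = −18·(ω_p−ω_c)  ⇒  ω_p−ω_c = −(32/18)·(17/25) = -272/225
ω_p = 8/25 − 272/225 = -8/9

-8/9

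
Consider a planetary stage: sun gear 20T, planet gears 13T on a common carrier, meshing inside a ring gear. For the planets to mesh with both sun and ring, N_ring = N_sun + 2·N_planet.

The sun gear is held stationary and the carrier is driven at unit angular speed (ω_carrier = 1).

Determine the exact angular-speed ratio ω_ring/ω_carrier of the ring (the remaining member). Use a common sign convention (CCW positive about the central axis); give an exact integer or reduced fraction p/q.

33/23

N_ring = 20 + 2·13 = 46
20(ω_s−ω_c) = −46(ω_r−ω_c),  ω_s=0, ω_c=1
ω_r = 1 − (20/46)(0−1) = 33/23
ω_r/ω_c = 33/23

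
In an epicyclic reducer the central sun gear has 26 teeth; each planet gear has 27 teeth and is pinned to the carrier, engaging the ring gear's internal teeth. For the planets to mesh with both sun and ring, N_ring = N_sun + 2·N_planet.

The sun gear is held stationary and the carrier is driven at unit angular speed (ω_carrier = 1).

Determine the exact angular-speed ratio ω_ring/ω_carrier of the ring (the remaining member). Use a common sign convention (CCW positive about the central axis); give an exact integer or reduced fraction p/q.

N_ring = 26 + 2·27 = 80
26(ω_s−ω_c) = −80(ω_r−ω_c),  ω_s=0, ω_c=1
ω_r = 1 − (26/80)(0−1) = 53/40
ω_r/ω_c = 53/40

53/40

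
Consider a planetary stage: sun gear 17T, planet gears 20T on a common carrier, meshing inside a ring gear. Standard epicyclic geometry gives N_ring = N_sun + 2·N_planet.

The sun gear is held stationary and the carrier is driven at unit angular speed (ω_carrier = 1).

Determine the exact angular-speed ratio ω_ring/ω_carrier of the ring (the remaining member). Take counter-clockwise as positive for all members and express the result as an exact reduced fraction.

N_ring = 17 + 2·20 = 57
17(ω_s−ω_c) = −57(ω_r−ω_c),  ω_s=0, ω_c=1
ω_r = 1 − (17/57)(0−1) = 74/57
ω_r/ω_c = 74/57

74/57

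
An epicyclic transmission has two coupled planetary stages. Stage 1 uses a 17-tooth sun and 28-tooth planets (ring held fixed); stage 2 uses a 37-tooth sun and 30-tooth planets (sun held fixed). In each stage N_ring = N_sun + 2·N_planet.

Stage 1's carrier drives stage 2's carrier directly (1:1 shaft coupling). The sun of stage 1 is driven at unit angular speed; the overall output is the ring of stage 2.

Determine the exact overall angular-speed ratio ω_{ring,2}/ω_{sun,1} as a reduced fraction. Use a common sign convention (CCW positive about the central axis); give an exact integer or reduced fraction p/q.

Stage 1: N_ring = 17 + 2·28 = 73
Stage 1: 17(ω_s−ω_c) = −73(ω_r−ω_c),  ω_r=0, ω_s=1
Stage 1: 17(1−ω_c) = −73(0−ω_c)  ⇒  90ω_c = 17  ⇒  ω_c = 17/90
  ⇒ ω_c¹/ω_s¹ = 17/90
Stage 2: N_ring = 37 + 2·30 = 97
Stage 2: 37(ω_s−ω_c) = −97(ω_r−ω_c),  ω_s=0, ω_c=1
Stage 2: ω_r = 1 − (37/97)(0−1) = 134/97
  ⇒ ω_r²/ω_c² = 134/97
Coupling ω_c² = ω_c¹ ⇒ overall = 17/90 × 134/97 = 1139/4365

1139/4365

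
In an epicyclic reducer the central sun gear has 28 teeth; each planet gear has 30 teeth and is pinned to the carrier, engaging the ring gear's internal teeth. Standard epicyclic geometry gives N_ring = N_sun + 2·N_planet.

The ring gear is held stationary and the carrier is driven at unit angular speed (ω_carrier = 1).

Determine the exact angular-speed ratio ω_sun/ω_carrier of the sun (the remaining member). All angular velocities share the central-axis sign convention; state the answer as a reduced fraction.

N_ring = 28 + 2·30 = 88
28(ω_s−ω_c) = −88(ω_r−ω_c),  ω_r=0, ω_c=1
ω_s = 1 − (88/28)(0−1) = 29/7
ω_s/ω_c = 29/7

29/7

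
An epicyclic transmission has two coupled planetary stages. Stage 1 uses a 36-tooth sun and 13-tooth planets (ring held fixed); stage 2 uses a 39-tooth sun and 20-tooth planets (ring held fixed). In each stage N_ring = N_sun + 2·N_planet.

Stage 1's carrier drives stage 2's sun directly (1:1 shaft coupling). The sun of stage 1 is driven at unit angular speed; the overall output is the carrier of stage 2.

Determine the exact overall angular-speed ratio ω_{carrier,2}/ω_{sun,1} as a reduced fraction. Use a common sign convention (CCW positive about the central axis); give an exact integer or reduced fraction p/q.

351/2891

Stage 1: N_ring = 36 + 2·13 = 62
Stage 1: 36(ω_s−ω_c) = −62(ω_r−ω_c),  ω_r=0, ω_s=1
Stage 1: 36(1−ω_c) = −62(0−ω_c)  ⇒  98ω_c = 36  ⇒  ω_c = 18/49
  ⇒ ω_c¹/ω_s¹ = 18/49
Stage 2: N_ring = 39 + 2·20 = 79
Stage 2: 39(ω_s−ω_c) = −79(ω_r−ω_c),  ω_r=0, ω_s=1
Stage 2: 39(1−ω_c) = −79(0−ω_c)  ⇒  118ω_c = 39  ⇒  ω_c = 39/118
  ⇒ ω_c²/ω_s² = 39/118
Coupling ω_s² = ω_c¹ ⇒ overall = 18/49 × 39/118 = 351/2891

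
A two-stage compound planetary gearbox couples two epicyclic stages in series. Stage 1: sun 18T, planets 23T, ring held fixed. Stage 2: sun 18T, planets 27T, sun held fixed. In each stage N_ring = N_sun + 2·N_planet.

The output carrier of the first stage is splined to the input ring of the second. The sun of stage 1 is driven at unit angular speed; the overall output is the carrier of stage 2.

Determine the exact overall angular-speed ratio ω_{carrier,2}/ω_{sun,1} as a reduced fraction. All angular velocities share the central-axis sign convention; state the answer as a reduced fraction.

36/205

Stage 1: N_ring = 18 + 2·23 = 64
Stage 1: 18(ω_s−ω_c) = −64(ω_r−ω_c),  ω_r=0, ω_s=1
Stage 1: 18(1−ω_c) = −64(0−ω_c)  ⇒  82ω_c = 18  ⇒  ω_c = 9/41
  ⇒ ω_c¹/ω_s¹ = 9/41
Stage 2: N_ring = 18 + 2·27 = 72
Stage 2: 18(ω_s−ω_c) = −72(ω_r−ω_c),  ω_s=0, ω_r=1
Stage 2: 18(0−ω_c) = −72(1−ω_c)  ⇒  90ω_c = 72  ⇒  ω_c = 4/5
  ⇒ ω_c²/ω_r² = 4/5
Coupling ω_r² = ω_c¹ ⇒ overall = 9/41 × 4/5 = 36/205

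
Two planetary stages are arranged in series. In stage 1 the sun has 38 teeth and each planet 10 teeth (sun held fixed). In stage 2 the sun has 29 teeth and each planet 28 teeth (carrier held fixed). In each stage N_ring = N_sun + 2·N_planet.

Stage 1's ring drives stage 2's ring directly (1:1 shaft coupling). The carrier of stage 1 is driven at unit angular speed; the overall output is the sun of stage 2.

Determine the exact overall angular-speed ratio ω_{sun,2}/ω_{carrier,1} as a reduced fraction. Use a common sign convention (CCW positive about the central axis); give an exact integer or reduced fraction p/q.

Stage 1: N_ring = 38 + 2·10 = 58
Stage 1: 38(ω_s−ω_c) = −58(ω_r−ω_c),  ω_s=0, ω_c=1
Stage 1: ω_r = 1 − (38/58)(0−1) = 48/29
  ⇒ ω_r¹/ω_c¹ = 48/29
Stage 2: N_ring = 29 + 2·28 = 85
Stage 2: 29(ω_s−ω_c) = −85(ω_r−ω_c),  ω_c=0, ω_r=1
Stage 2: ω_s = 0 − (85/29)(1−0) = -85/29
  ⇒ ω_s²/ω_r² = -85/29
Coupling ω_r² = ω_r¹ ⇒ overall = 48/29 × -85/29 = -4080/841

-4080/841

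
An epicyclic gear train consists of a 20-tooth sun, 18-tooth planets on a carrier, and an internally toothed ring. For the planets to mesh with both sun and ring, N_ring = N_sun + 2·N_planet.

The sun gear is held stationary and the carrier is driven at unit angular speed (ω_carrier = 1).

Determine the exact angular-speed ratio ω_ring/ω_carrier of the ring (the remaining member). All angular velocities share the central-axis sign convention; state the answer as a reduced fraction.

19/14

N_ring = 20 + 2·18 = 56
20(ω_s−ω_c) = −56(ω_r−ω_c),  ω_s=0, ω_c=1
ω_r = 1 − (20/56)(0−1) = 19/14
ω_r/ω_c = 19/14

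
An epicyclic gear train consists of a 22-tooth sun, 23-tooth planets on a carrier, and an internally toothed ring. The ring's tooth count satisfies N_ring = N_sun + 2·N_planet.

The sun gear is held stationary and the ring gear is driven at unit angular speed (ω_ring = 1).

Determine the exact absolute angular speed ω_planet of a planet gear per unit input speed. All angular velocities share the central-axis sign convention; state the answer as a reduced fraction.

34/23

N_ring = 22 + 2·23 = 68
22(ω_s−ω_c) = −68(ω_r−ω_c),  ω_s=0, ω_r=1
22(0−ω_c) = −68(1−ω_c)  ⇒  90ω_c = 68  ⇒  ω_c = 34/45
sun–planet: 22·(0−34/45) = −23·(ω_p−ω_c)  ⇒  ω_p−ω_c = −(22/23)·(-34/45) = 748/1035
ω_p = 34/45 + 748/1035 = 34/23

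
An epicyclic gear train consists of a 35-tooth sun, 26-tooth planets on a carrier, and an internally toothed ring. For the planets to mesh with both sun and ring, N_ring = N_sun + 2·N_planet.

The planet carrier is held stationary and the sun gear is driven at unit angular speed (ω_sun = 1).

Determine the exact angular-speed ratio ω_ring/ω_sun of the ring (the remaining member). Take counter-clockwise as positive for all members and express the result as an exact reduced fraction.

-35/87

N_ring = 35 + 2·26 = 87
35(ω_s−ω_c) = −87(ω_r−ω_c),  ω_c=0, ω_s=1
ω_r = 0 − (35/87)(1−0) = -35/87
ω_r/ω_s = -35/87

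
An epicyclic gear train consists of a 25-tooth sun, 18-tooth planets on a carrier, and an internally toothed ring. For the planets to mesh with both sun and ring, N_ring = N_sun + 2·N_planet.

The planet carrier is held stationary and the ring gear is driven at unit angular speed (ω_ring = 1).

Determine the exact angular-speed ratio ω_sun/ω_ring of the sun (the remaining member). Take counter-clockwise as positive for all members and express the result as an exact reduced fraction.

-61/25

N_ring = 25 + 2·18 = 61
25(ω_s−ω_c) = −61(ω_r−ω_c),  ω_c=0, ω_r=1
ω_s = 0 − (61/25)(1−0) = -61/25
ω_s/ω_r = -61/25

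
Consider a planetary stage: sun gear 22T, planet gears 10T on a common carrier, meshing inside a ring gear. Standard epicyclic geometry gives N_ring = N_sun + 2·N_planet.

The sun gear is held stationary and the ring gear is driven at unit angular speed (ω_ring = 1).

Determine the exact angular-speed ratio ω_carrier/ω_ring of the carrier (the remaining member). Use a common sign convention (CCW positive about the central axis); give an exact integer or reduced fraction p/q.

N_ring = 22 + 2·10 = 42
22(ω_s−ω_c) = −42(ω_r−ω_c),  ω_s=0, ω_r=1
22(0−ω_c) = −42(1−ω_c)  ⇒  64ω_c = 42  ⇒  ω_c = 21/32
ω_c/ω_r = 21/32

21/32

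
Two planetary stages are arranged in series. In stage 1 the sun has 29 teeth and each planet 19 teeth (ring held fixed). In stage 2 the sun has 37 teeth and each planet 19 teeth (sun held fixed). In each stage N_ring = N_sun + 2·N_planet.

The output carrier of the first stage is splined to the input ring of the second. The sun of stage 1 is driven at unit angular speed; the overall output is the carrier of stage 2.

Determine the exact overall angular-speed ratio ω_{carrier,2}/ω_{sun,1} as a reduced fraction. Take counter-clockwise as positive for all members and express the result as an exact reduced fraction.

Stage 1: N_ring = 29 + 2·19 = 67
Stage 1: 29(ω_s−ω_c) = −67(ω_r−ω_c),  ω_r=0, ω_s=1
Stage 1: 29(1−ω_c) = −67(0−ω_c)  ⇒  96ω_c = 29  ⇒  ω_c = 29/96
  ⇒ ω_c¹/ω_s¹ = 29/96
Stage 2: N_ring = 37 + 2·19 = 75
Stage 2: 37(ω_s−ω_c) = −75(ω_r−ω_c),  ω_s=0, ω_r=1
Stage 2: 37(0−ω_c) = −75(1−ω_c)  ⇒  112ω_c = 75  ⇒  ω_c = 75/112
  ⇒ ω_c²/ω_r² = 75/112
Coupling ω_r² = ω_c¹ ⇒ overall = 29/96 × 75/112 = 725/3584

725/3584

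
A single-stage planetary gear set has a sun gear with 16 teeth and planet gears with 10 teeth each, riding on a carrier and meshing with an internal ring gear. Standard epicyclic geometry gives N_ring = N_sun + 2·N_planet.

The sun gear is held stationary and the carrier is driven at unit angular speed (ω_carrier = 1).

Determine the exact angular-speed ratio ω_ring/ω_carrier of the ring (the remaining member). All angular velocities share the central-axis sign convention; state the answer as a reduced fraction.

13/9

N_ring = 16 + 2·10 = 36
16(ω_s−ω_c) = −36(ω_r−ω_c),  ω_s=0, ω_c=1
ω_r = 1 − (16/36)(0−1) = 13/9
ω_r/ω_c = 13/9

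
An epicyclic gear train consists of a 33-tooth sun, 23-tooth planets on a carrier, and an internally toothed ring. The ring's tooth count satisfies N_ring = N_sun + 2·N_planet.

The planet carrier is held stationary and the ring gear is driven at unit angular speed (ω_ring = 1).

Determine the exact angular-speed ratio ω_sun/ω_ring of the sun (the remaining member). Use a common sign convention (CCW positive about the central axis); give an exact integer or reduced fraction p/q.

N_ring = 33 + 2·23 = 79
33(ω_s−ω_c) = −79(ω_r−ω_c),  ω_c=0, ω_r=1
ω_s = 0 − (79/33)(1−0) = -79/33
ω_s/ω_r = -79/33

-79/33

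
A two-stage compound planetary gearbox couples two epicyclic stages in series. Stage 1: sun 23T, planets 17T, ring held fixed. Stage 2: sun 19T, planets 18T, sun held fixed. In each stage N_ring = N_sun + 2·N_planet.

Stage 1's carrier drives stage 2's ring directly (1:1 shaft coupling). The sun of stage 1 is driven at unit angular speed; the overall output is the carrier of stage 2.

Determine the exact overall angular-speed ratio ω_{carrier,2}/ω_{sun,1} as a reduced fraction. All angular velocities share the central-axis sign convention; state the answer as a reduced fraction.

253/1184

Stage 1: N_ring = 23 + 2·17 = 57
Stage 1: 23(ω_s−ω_c) = −57(ω_r−ω_c),  ω_r=0, ω_s=1
Stage 1: 23(1−ω_c) = −57(0−ω_c)  ⇒  80ω_c = 23  ⇒  ω_c = 23/80
  ⇒ ω_c¹/ω_s¹ = 23/80
Stage 2: N_ring = 19 + 2·18 = 55
Stage 2: 19(ω_s−ω_c) = −55(ω_r−ω_c),  ω_s=0, ω_r=1
Stage 2: 19(0−ω_c) = −55(1−ω_c)  ⇒  74ω_c = 55  ⇒  ω_c = 55/74
  ⇒ ω_c²/ω_r² = 55/74
Coupling ω_r² = ω_c¹ ⇒ overall = 23/80 × 55/74 = 253/1184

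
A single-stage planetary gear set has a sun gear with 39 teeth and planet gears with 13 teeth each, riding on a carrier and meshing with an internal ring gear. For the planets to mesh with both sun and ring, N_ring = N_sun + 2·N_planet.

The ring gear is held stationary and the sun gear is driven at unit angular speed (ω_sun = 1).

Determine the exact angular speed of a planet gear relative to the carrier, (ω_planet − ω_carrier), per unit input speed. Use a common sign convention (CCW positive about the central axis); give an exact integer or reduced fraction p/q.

N_ring = 39 + 2·13 = 65
39(ω_s−ω_c) = −65(ω_r−ω_c),  ω_r=0, ω_s=1
39(1−ω_c) = −65(0−ω_c)  ⇒  104ω_c = 39  ⇒  ω_c = 3/8
sun–planet: 39·(1−3/8) = −13·(ω_p−ω_c)  ⇒  ω_p−ω_c = −(39/13)·(5/8) = -15/8

-15/8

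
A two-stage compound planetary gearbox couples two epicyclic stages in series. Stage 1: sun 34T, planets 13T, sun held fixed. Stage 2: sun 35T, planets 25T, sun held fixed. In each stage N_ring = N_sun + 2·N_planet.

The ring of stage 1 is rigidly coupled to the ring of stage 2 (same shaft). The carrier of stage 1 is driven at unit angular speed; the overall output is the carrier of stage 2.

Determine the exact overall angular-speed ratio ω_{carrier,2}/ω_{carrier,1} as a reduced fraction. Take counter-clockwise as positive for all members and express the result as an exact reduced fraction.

799/720

Stage 1: N_ring = 34 + 2·13 = 60
Stage 1: 34(ω_s−ω_c) = −60(ω_r−ω_c),  ω_s=0, ω_c=1
Stage 1: ω_r = 1 − (34/60)(0−1) = 47/30
  ⇒ ω_r¹/ω_c¹ = 47/30
Stage 2: N_ring = 35 + 2·25 = 85
Stage 2: 35(ω_s−ω_c) = −85(ω_r−ω_c),  ω_s=0, ω_r=1
Stage 2: 35(0−ω_c) = −85(1−ω_c)  ⇒  120ω_c = 85  ⇒  ω_c = 17/24
  ⇒ ω_c²/ω_r² = 17/24
Coupling ω_r² = ω_r¹ ⇒ overall = 47/30 × 17/24 = 799/720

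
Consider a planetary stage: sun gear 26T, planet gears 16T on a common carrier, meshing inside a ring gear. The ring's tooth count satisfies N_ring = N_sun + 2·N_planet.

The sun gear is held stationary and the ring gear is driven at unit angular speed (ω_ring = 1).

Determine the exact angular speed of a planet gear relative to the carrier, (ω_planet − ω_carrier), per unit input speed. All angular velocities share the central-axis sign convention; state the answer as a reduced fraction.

377/336

N_ring = 26 + 2·16 = 58
26(ω_s−ω_c) = −58(ω_r−ω_c),  ω_s=0, ω_r=1
26(0−ω_c) = −58(1−ω_c)  ⇒  84ω_c = 58  ⇒  ω_c = 29/42
sun–planet: 26·(0−29/42) = −16·(ω_p−ω_c)  ⇒  ω_p−ω_c = −(26/16)·(-29/42) = 377/336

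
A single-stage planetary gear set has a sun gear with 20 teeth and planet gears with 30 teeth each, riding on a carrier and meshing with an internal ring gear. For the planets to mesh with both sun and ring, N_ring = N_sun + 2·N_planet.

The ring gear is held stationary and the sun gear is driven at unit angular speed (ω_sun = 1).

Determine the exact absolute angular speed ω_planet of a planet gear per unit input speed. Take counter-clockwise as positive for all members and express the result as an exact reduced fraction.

-1/3

N_ring = 20 + 2·30 = 80
20(ω_s−ω_c) = −80(ω_r−ω_c),  ω_r=0, ω_s=1
20(1−ω_c) = −80(0−ω_c)  ⇒  100ω_c = 20  ⇒  ω_c = 1/5
sun–planet: 20·(1−1/5) = −30·(ω_p−ω_c)  ⇒  ω_p−ω_c = −(20/30)·(4/5) = -8/15
ω_p = 1/5 − 8/15 = -1/3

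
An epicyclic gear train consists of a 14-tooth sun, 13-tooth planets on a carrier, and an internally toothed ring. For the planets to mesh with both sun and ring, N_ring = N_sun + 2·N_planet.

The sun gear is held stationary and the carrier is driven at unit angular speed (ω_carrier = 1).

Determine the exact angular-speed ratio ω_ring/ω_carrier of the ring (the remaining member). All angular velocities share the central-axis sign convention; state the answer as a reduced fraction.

27/20

N_ring = 14 + 2·13 = 40
14(ω_s−ω_c) = −40(ω_r−ω_c),  ω_s=0, ω_c=1
ω_r = 1 − (14/40)(0−1) = 27/20
ω_r/ω_c = 27/20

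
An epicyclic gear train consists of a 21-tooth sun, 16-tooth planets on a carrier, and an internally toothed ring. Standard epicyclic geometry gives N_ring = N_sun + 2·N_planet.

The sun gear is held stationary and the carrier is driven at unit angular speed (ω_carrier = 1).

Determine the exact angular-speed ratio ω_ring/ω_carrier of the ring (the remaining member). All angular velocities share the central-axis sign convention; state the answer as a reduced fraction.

74/53

N_ring = 21 + 2·16 = 53
21(ω_s−ω_c) = −53(ω_r−ω_c),  ω_s=0, ω_c=1
ω_r = 1 − (21/53)(0−1) = 74/53
ω_r/ω_c = 74/53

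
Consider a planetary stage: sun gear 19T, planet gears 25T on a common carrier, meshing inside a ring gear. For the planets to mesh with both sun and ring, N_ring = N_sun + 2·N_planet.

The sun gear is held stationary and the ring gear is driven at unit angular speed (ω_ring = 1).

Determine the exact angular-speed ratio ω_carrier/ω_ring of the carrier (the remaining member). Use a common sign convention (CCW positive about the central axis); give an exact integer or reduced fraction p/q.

N_ring = 19 + 2·25 = 69
19(ω_s−ω_c) = −69(ω_r−ω_c),  ω_s=0, ω_r=1
19(0−ω_c) = −69(1−ω_c)  ⇒  88ω_c = 69  ⇒  ω_c = 69/88
ω_c/ω_r = 69/88

69/88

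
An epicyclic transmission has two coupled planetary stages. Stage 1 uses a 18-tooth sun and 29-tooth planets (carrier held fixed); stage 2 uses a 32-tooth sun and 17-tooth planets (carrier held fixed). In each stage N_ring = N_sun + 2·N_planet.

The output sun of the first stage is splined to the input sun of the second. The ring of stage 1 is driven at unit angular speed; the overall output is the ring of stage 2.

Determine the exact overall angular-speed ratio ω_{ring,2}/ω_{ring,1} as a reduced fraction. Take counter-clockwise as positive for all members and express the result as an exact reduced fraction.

608/297

Stage 1: N_ring = 18 + 2·29 = 76
Stage 1: 18(ω_s−ω_c) = −76(ω_r−ω_c),  ω_c=0, ω_r=1
Stage 1: ω_s = 0 − (76/18)(1−0) = -38/9
  ⇒ ω_s¹/ω_r¹ = -38/9
Stage 2: N_ring = 32 + 2·17 = 66
Stage 2: 32(ω_s−ω_c) = −66(ω_r−ω_c),  ω_c=0, ω_s=1
Stage 2: ω_r = 0 − (32/66)(1−0) = -16/33
  ⇒ ω_r²/ω_s² = -16/33
Coupling ω_s² = ω_s¹ ⇒ overall = -38/9 × -16/33 = 608/297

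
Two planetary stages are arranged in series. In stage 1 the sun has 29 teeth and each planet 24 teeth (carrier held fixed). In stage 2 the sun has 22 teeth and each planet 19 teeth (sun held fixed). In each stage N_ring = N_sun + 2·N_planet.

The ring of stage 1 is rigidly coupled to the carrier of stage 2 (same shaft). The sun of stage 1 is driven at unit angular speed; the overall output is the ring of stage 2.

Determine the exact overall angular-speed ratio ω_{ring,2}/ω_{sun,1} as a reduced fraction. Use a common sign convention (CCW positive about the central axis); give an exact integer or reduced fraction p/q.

-1189/2310

Stage 1: N_ring = 29 + 2·24 = 77
Stage 1: 29(ω_s−ω_c) = −77(ω_r−ω_c),  ω_c=0, ω_s=1
Stage 1: ω_r = 0 − (29/77)(1−0) = -29/77
  ⇒ ω_r¹/ω_s¹ = -29/77
Stage 2: N_ring = 22 + 2·19 = 60
Stage 2: 22(ω_s−ω_c) = −60(ω_r−ω_c),  ω_s=0, ω_c=1
Stage 2: ω_r = 1 − (22/60)(0−1) = 41/30
  ⇒ ω_r²/ω_c² = 41/30
Coupling ω_c² = ω_r¹ ⇒ overall = -29/77 × 41/30 = -1189/2310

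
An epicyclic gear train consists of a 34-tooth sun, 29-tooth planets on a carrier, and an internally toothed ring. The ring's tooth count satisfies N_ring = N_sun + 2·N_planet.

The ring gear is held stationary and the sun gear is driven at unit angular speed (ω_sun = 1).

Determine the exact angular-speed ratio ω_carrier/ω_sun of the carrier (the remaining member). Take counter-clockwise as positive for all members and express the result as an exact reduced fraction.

17/63

N_ring = 34 + 2·29 = 92
34(ω_s−ω_c) = −92(ω_r−ω_c),  ω_r=0, ω_s=1
34(1−ω_c) = −92(0−ω_c)  ⇒  126ω_c = 34  ⇒  ω_c = 17/63
ω_c/ω_s = 17/63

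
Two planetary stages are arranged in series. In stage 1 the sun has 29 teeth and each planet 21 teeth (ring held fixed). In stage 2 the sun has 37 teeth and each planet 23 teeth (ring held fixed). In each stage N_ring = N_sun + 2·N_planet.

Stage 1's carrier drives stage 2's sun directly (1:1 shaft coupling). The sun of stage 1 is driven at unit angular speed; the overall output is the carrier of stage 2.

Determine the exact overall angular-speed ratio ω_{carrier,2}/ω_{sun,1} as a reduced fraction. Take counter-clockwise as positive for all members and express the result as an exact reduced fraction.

1073/12000

Stage 1: N_ring = 29 + 2·21 = 71
Stage 1: 29(ω_s−ω_c) = −71(ω_r−ω_c),  ω_r=0, ω_s=1
Stage 1: 29(1−ω_c) = −71(0−ω_c)  ⇒  100ω_c = 29  ⇒  ω_c = 29/100
  ⇒ ω_c¹/ω_s¹ = 29/100
Stage 2: N_ring = 37 + 2·23 = 83
Stage 2: 37(ω_s−ω_c) = −83(ω_r−ω_c),  ω_r=0, ω_s=1
Stage 2: 37(1−ω_c) = −83(0−ω_c)  ⇒  120ω_c = 37  ⇒  ω_c = 37/120
  ⇒ ω_c²/ω_s² = 37/120
Coupling ω_s² = ω_c¹ ⇒ overall = 29/100 × 37/120 = 1073/12000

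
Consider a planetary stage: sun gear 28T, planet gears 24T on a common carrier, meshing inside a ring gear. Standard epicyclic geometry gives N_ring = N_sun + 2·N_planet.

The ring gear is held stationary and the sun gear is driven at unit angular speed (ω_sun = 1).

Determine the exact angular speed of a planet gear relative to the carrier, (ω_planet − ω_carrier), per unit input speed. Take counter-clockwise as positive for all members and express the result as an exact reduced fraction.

N_ring = 28 + 2·24 = 76
28(ω_s−ω_c) = −76(ω_r−ω_c),  ω_r=0, ω_s=1
28(1−ω_c) = −76(0−ω_c)  ⇒  104ω_c = 28  ⇒  ω_c = 7/26
sun–planet: 28·(1−7/26) = −24·(ω_p−ω_c)  ⇒  ω_p−ω_c = −(28/24)·(19/26) = -133/156

-133/156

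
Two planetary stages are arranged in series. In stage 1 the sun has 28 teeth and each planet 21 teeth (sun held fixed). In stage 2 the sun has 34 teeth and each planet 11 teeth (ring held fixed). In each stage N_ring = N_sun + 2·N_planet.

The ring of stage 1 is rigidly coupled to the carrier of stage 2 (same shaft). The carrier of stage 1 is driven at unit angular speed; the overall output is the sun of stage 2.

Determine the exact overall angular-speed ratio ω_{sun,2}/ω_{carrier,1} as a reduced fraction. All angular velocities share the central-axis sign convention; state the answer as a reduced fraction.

Stage 1: N_ring = 28 + 2·21 = 70
Stage 1: 28(ω_s−ω_c) = −70(ω_r−ω_c),  ω_s=0, ω_c=1
Stage 1: ω_r = 1 − (28/70)(0−1) = 7/5
  ⇒ ω_r¹/ω_c¹ = 7/5
Stage 2: N_ring = 34 + 2·11 = 56
Stage 2: 34(ω_s−ω_c) = −56(ω_r−ω_c),  ω_r=0, ω_c=1
Stage 2: ω_s = 1 − (56/34)(0−1) = 45/17
  ⇒ ω_s²/ω_c² = 45/17
Coupling ω_c² = ω_r¹ ⇒ overall = 7/5 × 45/17 = 63/17

63/17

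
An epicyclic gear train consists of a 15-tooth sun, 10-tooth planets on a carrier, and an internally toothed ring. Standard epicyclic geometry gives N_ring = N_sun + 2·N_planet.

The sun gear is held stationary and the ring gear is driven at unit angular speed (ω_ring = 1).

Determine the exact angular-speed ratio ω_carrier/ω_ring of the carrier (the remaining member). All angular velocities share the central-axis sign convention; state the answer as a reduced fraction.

N_ring = 15 + 2·10 = 35
15(ω_s−ω_c) = −35(ω_r−ω_c),  ω_s=0, ω_r=1
15(0−ω_c) = −35(1−ω_c)  ⇒  50ω_c = 35  ⇒  ω_c = 7/10
ω_c/ω_r = 7/10

7/10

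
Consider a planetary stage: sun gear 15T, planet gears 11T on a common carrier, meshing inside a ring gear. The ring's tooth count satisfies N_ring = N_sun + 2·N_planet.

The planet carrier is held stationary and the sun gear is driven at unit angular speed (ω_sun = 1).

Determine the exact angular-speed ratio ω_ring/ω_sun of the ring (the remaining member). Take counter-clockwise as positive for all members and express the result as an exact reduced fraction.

N_ring = 15 + 2·11 = 37
15(ω_s−ω_c) = −37(ω_r−ω_c),  ω_c=0, ω_s=1
ω_r = 0 − (15/37)(1−0) = -15/37
ω_r/ω_s = -15/37

-15/37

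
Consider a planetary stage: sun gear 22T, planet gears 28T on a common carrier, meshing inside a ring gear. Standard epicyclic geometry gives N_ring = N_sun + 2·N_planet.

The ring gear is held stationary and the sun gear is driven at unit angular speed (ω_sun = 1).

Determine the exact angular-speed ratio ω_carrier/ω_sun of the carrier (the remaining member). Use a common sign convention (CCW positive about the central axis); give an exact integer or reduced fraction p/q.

N_ring = 22 + 2·28 = 78
22(ω_s−ω_c) = −78(ω_r−ω_c),  ω_r=0, ω_s=1
22(1−ω_c) = −78(0−ω_c)  ⇒  100ω_c = 22  ⇒  ω_c = 11/50
ω_c/ω_s = 11/50

11/50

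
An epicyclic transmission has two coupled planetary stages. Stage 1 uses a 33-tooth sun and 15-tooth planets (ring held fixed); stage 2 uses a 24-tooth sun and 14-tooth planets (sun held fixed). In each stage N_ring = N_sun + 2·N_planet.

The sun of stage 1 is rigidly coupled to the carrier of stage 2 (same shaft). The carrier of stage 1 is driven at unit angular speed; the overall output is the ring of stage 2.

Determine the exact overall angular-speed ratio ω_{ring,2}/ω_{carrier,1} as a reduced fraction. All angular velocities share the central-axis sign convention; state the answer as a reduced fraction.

Stage 1: N_ring = 33 + 2·15 = 63
Stage 1: 33(ω_s−ω_c) = −63(ω_r−ω_c),  ω_r=0, ω_c=1
Stage 1: ω_s = 1 − (63/33)(0−1) = 32/11
  ⇒ ω_s¹/ω_c¹ = 32/11
Stage 2: N_ring = 24 + 2·14 = 52
Stage 2: 24(ω_s−ω_c) = −52(ω_r−ω_c),  ω_s=0, ω_c=1
Stage 2: ω_r = 1 − (24/52)(0−1) = 19/13
  ⇒ ω_r²/ω_c² = 19/13
Coupling ω_c² = ω_s¹ ⇒ overall = 32/11 × 19/13 = 608/143

608/143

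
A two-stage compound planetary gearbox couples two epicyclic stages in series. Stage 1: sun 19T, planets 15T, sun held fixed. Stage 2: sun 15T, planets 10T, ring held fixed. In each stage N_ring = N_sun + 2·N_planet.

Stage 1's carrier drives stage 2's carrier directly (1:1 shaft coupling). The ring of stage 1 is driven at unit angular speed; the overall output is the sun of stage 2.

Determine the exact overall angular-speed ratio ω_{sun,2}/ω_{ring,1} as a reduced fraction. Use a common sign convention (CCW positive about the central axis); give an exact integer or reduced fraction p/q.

Stage 1: N_ring = 19 + 2·15 = 49
Stage 1: 19(ω_s−ω_c) = −49(ω_r−ω_c),  ω_s=0, ω_r=1
Stage 1: 19(0−ω_c) = −49(1−ω_c)  ⇒  68ω_c = 49  ⇒  ω_c = 49/68
  ⇒ ω_c¹/ω_r¹ = 49/68
Stage 2: N_ring = 15 + 2·10 = 35
Stage 2: 15(ω_s−ω_c) = −35(ω_r−ω_c),  ω_r=0, ω_c=1
Stage 2: ω_s = 1 − (35/15)(0−1) = 10/3
  ⇒ ω_s²/ω_c² = 10/3
Coupling ω_c² = ω_c¹ ⇒ overall = 49/68 × 10/3 = 245/102

245/102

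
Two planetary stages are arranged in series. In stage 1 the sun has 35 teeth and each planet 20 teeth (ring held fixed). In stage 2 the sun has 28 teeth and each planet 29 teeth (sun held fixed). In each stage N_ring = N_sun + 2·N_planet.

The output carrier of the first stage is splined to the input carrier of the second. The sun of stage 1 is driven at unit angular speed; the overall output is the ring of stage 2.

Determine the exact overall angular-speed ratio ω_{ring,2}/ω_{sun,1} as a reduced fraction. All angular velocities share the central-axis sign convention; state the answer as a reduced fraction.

Stage 1: N_ring = 35 + 2·20 = 75
Stage 1: 35(ω_s−ω_c) = −75(ω_r−ω_c),  ω_r=0, ω_s=1
Stage 1: 35(1−ω_c) = −75(0−ω_c)  ⇒  110ω_c = 35  ⇒  ω_c = 7/22
  ⇒ ω_c¹/ω_s¹ = 7/22
Stage 2: N_ring = 28 + 2·29 = 86
Stage 2: 28(ω_s−ω_c) = −86(ω_r−ω_c),  ω_s=0, ω_c=1
Stage 2: ω_r = 1 − (28/86)(0−1) = 57/43
  ⇒ ω_r²/ω_c² = 57/43
Coupling ω_c² = ω_c¹ ⇒ overall = 7/22 × 57/43 = 399/946

399/946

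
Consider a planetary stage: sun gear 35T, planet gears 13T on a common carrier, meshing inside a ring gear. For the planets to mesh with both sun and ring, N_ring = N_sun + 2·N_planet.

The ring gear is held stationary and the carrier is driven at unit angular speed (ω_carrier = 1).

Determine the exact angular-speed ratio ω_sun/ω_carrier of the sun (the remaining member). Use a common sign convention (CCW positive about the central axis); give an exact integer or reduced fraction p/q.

96/35

N_ring = 35 + 2·13 = 61
35(ω_s−ω_c) = −61(ω_r−ω_c),  ω_r=0, ω_c=1
ω_s = 1 − (61/35)(0−1) = 96/35
ω_s/ω_c = 96/35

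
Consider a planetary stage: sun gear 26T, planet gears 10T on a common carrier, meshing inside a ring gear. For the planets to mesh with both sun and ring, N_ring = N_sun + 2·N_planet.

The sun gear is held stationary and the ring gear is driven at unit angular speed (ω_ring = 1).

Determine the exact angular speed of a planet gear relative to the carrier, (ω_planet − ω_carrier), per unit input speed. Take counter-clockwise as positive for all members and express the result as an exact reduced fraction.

299/180

N_ring = 26 + 2·10 = 46
26(ω_s−ω_c) = −46(ω_r−ω_c),  ω_s=0, ω_r=1
26(0−ω_c) = −46(1−ω_c)  ⇒  72ω_c = 46  ⇒  ω_c = 23/36
sun–planet: 26·(0−23/36) = −10·(ω_p−ω_c)  ⇒  ω_p−ω_c = −(26/10)·(-23/36) = 299/180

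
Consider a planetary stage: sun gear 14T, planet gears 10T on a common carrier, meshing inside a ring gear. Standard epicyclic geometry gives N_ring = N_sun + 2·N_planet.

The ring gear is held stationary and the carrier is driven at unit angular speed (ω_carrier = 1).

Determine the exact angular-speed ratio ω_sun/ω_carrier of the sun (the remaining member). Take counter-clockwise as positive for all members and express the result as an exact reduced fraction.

N_ring = 14 + 2·10 = 34
14(ω_s−ω_c) = −34(ω_r−ω_c),  ω_r=0, ω_c=1
ω_s = 1 − (34/14)(0−1) = 24/7
ω_s/ω_c = 24/7

24/7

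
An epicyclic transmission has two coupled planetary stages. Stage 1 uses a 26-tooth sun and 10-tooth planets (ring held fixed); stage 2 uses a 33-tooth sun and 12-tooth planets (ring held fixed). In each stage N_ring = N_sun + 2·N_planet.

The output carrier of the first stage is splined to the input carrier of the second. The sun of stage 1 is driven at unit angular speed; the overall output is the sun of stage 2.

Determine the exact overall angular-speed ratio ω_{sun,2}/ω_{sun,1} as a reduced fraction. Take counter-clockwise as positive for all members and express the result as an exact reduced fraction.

Stage 1: N_ring = 26 + 2·10 = 46
Stage 1: 26(ω_s−ω_c) = −46(ω_r−ω_c),  ω_r=0, ω_s=1
Stage 1: 26(1−ω_c) = −46(0−ω_c)  ⇒  72ω_c = 26  ⇒  ω_c = 13/36
  ⇒ ω_c¹/ω_s¹ = 13/36
Stage 2: N_ring = 33 + 2·12 = 57
Stage 2: 33(ω_s−ω_c) = −57(ω_r−ω_c),  ω_r=0, ω_c=1
Stage 2: ω_s = 1 − (57/33)(0−1) = 30/11
  ⇒ ω_s²/ω_c² = 30/11
Coupling ω_c² = ω_c¹ ⇒ overall = 13/36 × 30/11 = 65/66

65/66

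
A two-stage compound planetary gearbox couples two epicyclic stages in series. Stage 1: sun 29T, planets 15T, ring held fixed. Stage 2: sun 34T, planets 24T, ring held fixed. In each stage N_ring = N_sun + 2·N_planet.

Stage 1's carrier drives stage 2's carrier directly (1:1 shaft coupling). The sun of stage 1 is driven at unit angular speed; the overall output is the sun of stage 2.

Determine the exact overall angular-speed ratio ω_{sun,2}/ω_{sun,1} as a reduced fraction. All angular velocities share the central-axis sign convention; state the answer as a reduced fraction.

Stage 1: N_ring = 29 + 2·15 = 59
Stage 1: 29(ω_s−ω_c) = −59(ω_r−ω_c),  ω_r=0, ω_s=1
Stage 1: 29(1−ω_c) = −59(0−ω_c)  ⇒  88ω_c = 29  ⇒  ω_c = 29/88
  ⇒ ω_c¹/ω_s¹ = 29/88
Stage 2: N_ring = 34 + 2·24 = 82
Stage 2: 34(ω_s−ω_c) = −82(ω_r−ω_c),  ω_r=0, ω_c=1
Stage 2: ω_s = 1 − (82/34)(0−1) = 58/17
  ⇒ ω_s²/ω_c² = 58/17
Coupling ω_c² = ω_c¹ ⇒ overall = 29/88 × 58/17 = 841/748

841/748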